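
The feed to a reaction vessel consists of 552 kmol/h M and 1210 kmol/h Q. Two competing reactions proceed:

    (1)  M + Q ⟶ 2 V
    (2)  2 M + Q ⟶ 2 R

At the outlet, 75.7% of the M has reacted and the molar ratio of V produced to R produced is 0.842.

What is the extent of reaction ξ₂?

ξ₂ = 147 kmol/h

Conversion of M: M consumed = 0.757 × 552 = 417.9 kmol/h = 1ξ₁ + 2ξ₂.
Selectivity: 2ξ₁ / (2ξ₂) = 0.842 → ξ₁ = 0.842 ξ₂.
Substitute: (1·0.842 + 2) ξ₂ = 417.9 → ξ₂ = 147 kmol/h, ξ₁ = 123.8 kmol/h.
Outlet amounts (n = n₀ + Σ ν·ξ):
  M: 552 − 1(123.8) − 2(147) = 134.1
  Q: 1210 − 1(123.8) − 1(147) = 939.2
  V: 0 + 2(123.8) = 247.6
  R: 0 + 2(147) = 294.1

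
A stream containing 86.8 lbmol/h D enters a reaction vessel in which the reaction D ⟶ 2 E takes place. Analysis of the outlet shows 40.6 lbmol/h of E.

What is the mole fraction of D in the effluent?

For E: n = n₀ + 2ξ → 40.6 = 0 + 2ξ, giving ξ = 20.3 lbmol/h.
Outlet amounts (n = n₀ + ν ξ):
  D: 86.8 − 1(20.3) = 66.5
  E: 0 + 2(20.3) = 40.6
Total out = 107.1 lbmol/h; y_D = 66.5 / 107.1 = 0.6209.

0.621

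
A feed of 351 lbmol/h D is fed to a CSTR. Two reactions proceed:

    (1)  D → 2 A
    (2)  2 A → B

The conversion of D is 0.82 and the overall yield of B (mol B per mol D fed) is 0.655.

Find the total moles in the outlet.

409 lbmol/h

Conversion of D: D consumed = 1ξ₁ = 0.82 × 351 → ξ₁ = 287.8 lbmol/h.
Yield of B: 1ξ₂ / 351 = 0.655 → ξ₂ = 229.9 lbmol/h.
Outlet amounts (n = n₀ + Σ ν·ξ):
  D: 351 − 1(287.8) = 63.18
  A: 0 + 2(287.8) − 2(229.9) = 115.8
  B: 0 + 1(229.9) = 229.9
Total out = 63.18 + 115.8 + 229.9 = 408.9 lbmol/h.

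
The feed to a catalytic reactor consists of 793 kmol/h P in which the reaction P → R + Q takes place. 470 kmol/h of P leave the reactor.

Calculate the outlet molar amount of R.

323 kmol/h

For P: n = n₀ − 1ξ → 470 = 793 − 1ξ, giving ξ = 323 kmol/h.
Outlet amounts (n = n₀ + ν ξ):
  P: 793 − 1(323) = 470
  R: 0 + 1(323) = 323
  Q: 0 + 1(323) = 323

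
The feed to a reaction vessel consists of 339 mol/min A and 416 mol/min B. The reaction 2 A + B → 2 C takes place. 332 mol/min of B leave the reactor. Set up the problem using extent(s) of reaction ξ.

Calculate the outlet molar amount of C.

168 mol/min

For B: n = n₀ − 1ξ → 332 = 416 − 1ξ, giving ξ = 84 mol/min.
Outlet amounts (n = n₀ + ν ξ):
  A: 339 − 2(84) = 171
  B: 416 − 1(84) = 332
  C: 0 + 2(84) = 168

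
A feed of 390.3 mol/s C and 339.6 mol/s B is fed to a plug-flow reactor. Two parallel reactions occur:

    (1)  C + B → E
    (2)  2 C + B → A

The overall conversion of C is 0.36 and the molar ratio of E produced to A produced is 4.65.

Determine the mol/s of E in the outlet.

Conversion of C: C consumed = 0.36 × 390.3 = 140.5 mol/s = 1ξ₁ + 2ξ₂.
Selectivity: 1ξ₁ / (1ξ₂) = 4.65 → ξ₁ = 4.65 ξ₂.
Substitute: (1·4.65 + 2) ξ₂ = 140.5 → ξ₂ = 21.13 mol/s, ξ₁ = 98.25 mol/s.
Outlet amounts (n = n₀ + Σ ν·ξ):
  C: 390.3 − 1(98.25) − 2(21.13) = 249.8
  B: 339.6 − 1(98.25) − 1(21.13) = 220.2
  E: 0 + 1(98.25) = 98.25
  A: 0 + 1(21.13) = 21.13

98.2 mol/s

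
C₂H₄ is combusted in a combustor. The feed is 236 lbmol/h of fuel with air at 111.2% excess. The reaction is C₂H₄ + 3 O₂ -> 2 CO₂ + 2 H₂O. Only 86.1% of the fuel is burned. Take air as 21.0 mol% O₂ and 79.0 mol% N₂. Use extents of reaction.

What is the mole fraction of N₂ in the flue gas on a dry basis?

0.809

Stoichiometric O₂ = 3 × 236 = 708 lbmol/h; O₂ fed = 708 × 2.112 = 1495 lbmol/h.
N₂ fed = 1495 × 79/21 = 5625 lbmol/h.
Fuel reacted = 0.861 × 236 → ξ = 203.2 lbmol/h.
Outlet (n = n₀ + ν ξ):
  C₂H₄: 236 − 1(203.2) = 32.8
  O₂: 1495 − 3(203.2) = 885.7
  N₂: 5625 (inert)
  CO₂: 0 + 2(203.2) = 406.4
  H₂O: 0 + 2(203.2) = 406.4
Dry total = 6950 lbmol/h; y_N₂ (dry) = 5625 / 6950 = 0.8094.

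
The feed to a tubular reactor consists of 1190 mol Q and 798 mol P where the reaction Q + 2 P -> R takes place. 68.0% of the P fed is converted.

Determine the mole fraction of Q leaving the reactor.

0.636

P reacted = 0.68 × 798 = 542.6 mol; ν_P = −2, so ξ = 542.6/2 = 271.3 mol.
Outlet amounts (n = n₀ + ν ξ):
  Q: 1190 − 1(271.3) = 918.7
  P: 798 − 2(271.3) = 255.4
  R: 0 + 1(271.3) = 271.3
Total out = 1445 mol; y_Q = 918.7 / 1445 = 0.6356.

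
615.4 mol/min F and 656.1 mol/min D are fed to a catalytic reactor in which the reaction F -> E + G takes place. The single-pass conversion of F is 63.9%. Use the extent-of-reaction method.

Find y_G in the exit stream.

F reacted = 0.639 × 615.4 = 393.2 mol/min; ν_F = −1, so ξ = 393.2/1 = 393.2 mol/min.
Outlet amounts (n = n₀ + ν ξ):
  F: 615.4 − 1(393.2) = 222.2
  E: 0 + 1(393.2) = 393.2
  G: 0 + 1(393.2) = 393.2
  D: 656.1 (inert)
Total out = 1665 mol/min; y_G = 393.2 / 1665 = 0.2362.

0.236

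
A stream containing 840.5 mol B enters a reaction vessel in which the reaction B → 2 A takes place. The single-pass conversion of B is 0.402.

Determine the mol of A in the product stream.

B reacted = 0.402 × 840.5 = 337.9 mol; ν_B = −1, so ξ = 337.9/1 = 337.9 mol.
Outlet amounts (n = n₀ + ν ξ):
  B: 840.5 − 1(337.9) = 502.6
  A: 0 + 2(337.9) = 675.8

676 mol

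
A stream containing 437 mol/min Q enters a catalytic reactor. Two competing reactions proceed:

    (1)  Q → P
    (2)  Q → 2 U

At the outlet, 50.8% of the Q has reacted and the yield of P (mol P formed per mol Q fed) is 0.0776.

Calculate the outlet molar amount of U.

Yield of P: 1ξ₁ / 437 = 0.0776 → ξ₁ = 33.91 mol/min.
Conversion of Q: 1ξ₁ + 1ξ₂ = 0.508 × 437 = 222 → ξ₂ = 188.1 mol/min.
Outlet amounts (n = n₀ + Σ ν·ξ):
  Q: 437 − 1(33.91) − 1(188.1) = 215
  P: 0 + 1(33.91) = 33.91
  U: 0 + 2(188.1) = 376.2

376 mol/min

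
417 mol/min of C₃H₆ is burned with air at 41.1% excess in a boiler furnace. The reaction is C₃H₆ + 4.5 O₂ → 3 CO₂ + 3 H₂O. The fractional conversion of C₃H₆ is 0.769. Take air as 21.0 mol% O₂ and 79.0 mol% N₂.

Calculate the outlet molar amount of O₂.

1200 mol/min

Stoichiometric O₂ = 4.5 × 417 = 1876 mol/min; O₂ fed = 1876 × 1.411 = 2648 mol/min.
N₂ fed = 2648 × 79/21 = 9961 mol/min.
Fuel reacted = 0.769 × 417 → ξ = 320.7 mol/min.
Outlet (n = n₀ + ν ξ):
  C₃H₆: 417 − 1(320.7) = 96.33
  O₂: 2648 − 4.5(320.7) = 1205
  N₂: 9961 (inert)
  CO₂: 0 + 3(320.7) = 962
  H₂O: 0 + 3(320.7) = 962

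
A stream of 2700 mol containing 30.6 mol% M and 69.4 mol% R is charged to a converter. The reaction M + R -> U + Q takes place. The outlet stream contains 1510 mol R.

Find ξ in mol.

ξ = 364 mol

For R: n = n₀ − 1ξ → 1510 = 1874 − 1ξ, giving ξ = 363.8 mol.
Outlet amounts (n = n₀ + ν ξ):
  M: 826.2 − 1(363.8) = 462.4
  R: 1874 − 1(363.8) = 1510
  U: 0 + 1(363.8) = 363.8
  Q: 0 + 1(363.8) = 363.8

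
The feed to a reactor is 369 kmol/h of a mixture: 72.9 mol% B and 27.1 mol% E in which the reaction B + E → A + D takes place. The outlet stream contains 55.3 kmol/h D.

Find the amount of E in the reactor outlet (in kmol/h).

44.7 kmol/h

For D: n = n₀ + 1ξ → 55.3 = 0 + 1ξ, giving ξ = 55.3 kmol/h.
Outlet amounts (n = n₀ + ν ξ):
  B: 269 − 1(55.3) = 213.7
  E: 100 − 1(55.3) = 44.7
  A: 0 + 1(55.3) = 55.3
  D: 0 + 1(55.3) = 55.3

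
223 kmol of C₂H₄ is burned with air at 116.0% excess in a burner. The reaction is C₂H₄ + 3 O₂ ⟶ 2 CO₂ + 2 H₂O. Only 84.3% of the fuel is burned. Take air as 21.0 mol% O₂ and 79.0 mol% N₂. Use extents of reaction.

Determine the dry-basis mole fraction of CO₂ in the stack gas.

Stoichiometric O₂ = 3 × 223 = 669 kmol; O₂ fed = 669 × 2.160 = 1445 kmol.
N₂ fed = 1445 × 79/21 = 5436 kmol.
Fuel reacted = 0.843 × 223 → ξ = 188 kmol.
Outlet (n = n₀ + ν ξ):
  C₂H₄: 223 − 1(188) = 35.01
  O₂: 1445 − 3(188) = 881.1
  N₂: 5436 (inert)
  CO₂: 0 + 2(188) = 376
  H₂O: 0 + 2(188) = 376
Dry total = 6728 kmol; y_CO₂ (dry) = 376 / 6728 = 0.05588.

0.0559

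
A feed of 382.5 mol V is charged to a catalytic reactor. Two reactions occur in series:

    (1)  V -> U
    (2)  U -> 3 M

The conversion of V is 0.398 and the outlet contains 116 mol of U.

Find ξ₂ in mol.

ξ₂ = 36.2 mol

Conversion of V: V consumed = 1ξ₁ = 0.398 × 382.5 → ξ₁ = 152.2 mol.
U balance: n_U = 0 + 1ξ₁ − 1ξ₂ = 116 → ξ₂ = (1·152.2 − 116)/1 = 36.24 mol.
Outlet amounts (n = n₀ + Σ ν·ξ):
  V: 382.5 − 1(152.2) = 230.3
  U: 0 + 1(152.2) − 1(36.24) = 116
  M: 0 + 3(36.24) = 108.7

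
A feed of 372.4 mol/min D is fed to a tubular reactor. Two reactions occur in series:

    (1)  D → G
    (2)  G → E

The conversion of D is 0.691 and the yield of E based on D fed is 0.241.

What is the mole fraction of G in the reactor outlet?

0.45

Conversion of D: D consumed = 1ξ₁ = 0.691 × 372.4 → ξ₁ = 257.3 mol/min.
Yield of E: 1ξ₂ / 372.4 = 0.241 → ξ₂ = 89.75 mol/min.
Outlet amounts (n = n₀ + Σ ν·ξ):
  D: 372.4 − 1(257.3) = 115.1
  G: 0 + 1(257.3) − 1(89.75) = 167.6
  E: 0 + 1(89.75) = 89.75
Total out = 372.4 mol/min; y_G = 167.6 / 372.4 = 0.45.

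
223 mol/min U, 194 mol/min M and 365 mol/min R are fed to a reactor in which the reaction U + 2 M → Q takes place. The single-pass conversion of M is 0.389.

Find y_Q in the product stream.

0.0534

M reacted = 0.389 × 194 = 75.47 mol/min; ν_M = −2, so ξ = 75.47/2 = 37.73 mol/min.
Outlet amounts (n = n₀ + ν ξ):
  U: 223 − 1(37.73) = 185.3
  M: 194 − 2(37.73) = 118.5
  Q: 0 + 1(37.73) = 37.73
  R: 365 (inert)
Total out = 706.5 mol/min; y_Q = 37.73 / 706.5 = 0.05341.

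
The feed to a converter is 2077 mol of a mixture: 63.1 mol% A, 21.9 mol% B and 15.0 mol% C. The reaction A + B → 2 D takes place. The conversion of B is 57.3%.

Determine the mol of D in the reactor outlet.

521 mol

B reacted = 0.573 × 454.9 = 260.6 mol; ν_B = −1, so ξ = 260.6/1 = 260.6 mol.
Outlet amounts (n = n₀ + ν ξ):
  A: 1311 − 1(260.6) = 1050
  B: 454.9 − 1(260.6) = 194.2
  D: 0 + 2(260.6) = 521.3
  C: 311.6 (inert)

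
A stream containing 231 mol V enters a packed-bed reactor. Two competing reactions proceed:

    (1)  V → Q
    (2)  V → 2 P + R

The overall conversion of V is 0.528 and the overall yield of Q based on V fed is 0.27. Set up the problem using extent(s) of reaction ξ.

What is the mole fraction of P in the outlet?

Yield of Q: 1ξ₁ / 231 = 0.27 → ξ₁ = 62.37 mol.
Conversion of V: 1ξ₁ + 1ξ₂ = 0.528 × 231 = 122 → ξ₂ = 59.6 mol.
Outlet amounts (n = n₀ + Σ ν·ξ):
  V: 231 − 1(62.37) − 1(59.6) = 109
  Q: 0 + 1(62.37) = 62.37
  P: 0 + 2(59.6) = 119.2
  R: 0 + 1(59.6) = 59.6
Total out = 350.2 mol; y_P = 119.2 / 350.2 = 0.3404.

0.34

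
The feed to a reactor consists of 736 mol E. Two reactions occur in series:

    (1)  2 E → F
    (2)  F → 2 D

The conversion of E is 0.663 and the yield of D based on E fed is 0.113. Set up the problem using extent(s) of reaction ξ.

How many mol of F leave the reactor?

Conversion of E: E consumed = 2ξ₁ = 0.663 × 736 → ξ₁ = 244 mol.
Yield of D: 2ξ₂ / 736 = 0.113 → ξ₂ = 41.58 mol.
Outlet amounts (n = n₀ + Σ ν·ξ):
  E: 736 − 2(244) = 248
  F: 0 + 1(244) − 1(41.58) = 202.4
  D: 0 + 2(41.58) = 83.17

202 mol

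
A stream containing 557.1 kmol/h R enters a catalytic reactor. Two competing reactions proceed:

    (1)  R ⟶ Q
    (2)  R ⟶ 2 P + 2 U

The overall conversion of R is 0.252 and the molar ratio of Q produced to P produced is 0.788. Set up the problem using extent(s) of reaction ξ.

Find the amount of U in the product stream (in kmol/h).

Conversion of R: R consumed = 0.252 × 557.1 = 140.4 kmol/h = 1ξ₁ + 1ξ₂.
Selectivity: 1ξ₁ / (2ξ₂) = 0.788 → ξ₁ = 1.576 ξ₂.
Substitute: (1·1.576 + 1) ξ₂ = 140.4 → ξ₂ = 54.5 kmol/h, ξ₁ = 85.89 kmol/h.
Outlet amounts (n = n₀ + Σ ν·ξ):
  R: 557.1 − 1(85.89) − 1(54.5) = 416.7
  Q: 0 + 1(85.89) = 85.89
  P: 0 + 2(54.5) = 109
  U: 0 + 2(54.5) = 109

109 kmol/h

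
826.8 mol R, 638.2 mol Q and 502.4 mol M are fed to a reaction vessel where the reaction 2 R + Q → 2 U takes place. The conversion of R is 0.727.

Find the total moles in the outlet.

1670 mol

R reacted = 0.727 × 826.8 = 601.1 mol; ν_R = −2, so ξ = 601.1/2 = 300.5 mol.
Outlet amounts (n = n₀ + ν ξ):
  R: 826.8 − 2(300.5) = 225.7
  Q: 638.2 − 1(300.5) = 337.7
  U: 0 + 2(300.5) = 601.1
  M: 502.4 (inert)
Total out = 225.7 + 337.7 + 601.1 + 502.4 = 1667 mol.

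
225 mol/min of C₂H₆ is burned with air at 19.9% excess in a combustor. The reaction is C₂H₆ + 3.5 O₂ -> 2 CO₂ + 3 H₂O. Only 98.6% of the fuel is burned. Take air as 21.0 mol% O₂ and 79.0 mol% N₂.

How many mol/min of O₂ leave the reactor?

168 mol/min

Stoichiometric O₂ = 3.5 × 225 = 787.5 mol/min; O₂ fed = 787.5 × 1.199 = 944.2 mol/min.
N₂ fed = 944.2 × 79/21 = 3552 mol/min.
Fuel reacted = 0.986 × 225 → ξ = 221.8 mol/min.
Outlet (n = n₀ + ν ξ):
  C₂H₆: 225 − 1(221.8) = 3.15
  O₂: 944.2 − 3.5(221.8) = 167.7
  N₂: 3552 (inert)
  CO₂: 0 + 2(221.8) = 443.7
  H₂O: 0 + 3(221.8) = 665.5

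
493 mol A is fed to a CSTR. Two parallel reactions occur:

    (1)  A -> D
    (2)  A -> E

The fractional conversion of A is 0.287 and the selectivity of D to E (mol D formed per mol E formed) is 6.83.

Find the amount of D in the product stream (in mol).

Conversion of A: A consumed = 0.287 × 493 = 141.5 mol = 1ξ₁ + 1ξ₂.
Selectivity: 1ξ₁ / (1ξ₂) = 6.83 → ξ₁ = 6.83 ξ₂.
Substitute: (1·6.83 + 1) ξ₂ = 141.5 → ξ₂ = 18.07 mol, ξ₁ = 123.4 mol.
Outlet amounts (n = n₀ + Σ ν·ξ):
  A: 493 − 1(123.4) − 1(18.07) = 351.5
  D: 0 + 1(123.4) = 123.4
  E: 0 + 1(18.07) = 18.07

123 mol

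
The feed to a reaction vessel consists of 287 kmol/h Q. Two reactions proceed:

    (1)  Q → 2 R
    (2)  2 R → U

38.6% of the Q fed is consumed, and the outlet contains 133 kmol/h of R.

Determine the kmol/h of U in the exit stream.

44.3 kmol/h

Conversion of Q: Q consumed = 1ξ₁ = 0.386 × 287 → ξ₁ = 110.8 kmol/h.
R balance: n_R = 0 + 2ξ₁ − 2ξ₂ = 133 → ξ₂ = (2·110.8 − 133)/2 = 44.28 kmol/h.
Outlet amounts (n = n₀ + Σ ν·ξ):
  Q: 287 − 1(110.8) = 176.2
  R: 0 + 2(110.8) − 2(44.28) = 133
  U: 0 + 1(44.28) = 44.28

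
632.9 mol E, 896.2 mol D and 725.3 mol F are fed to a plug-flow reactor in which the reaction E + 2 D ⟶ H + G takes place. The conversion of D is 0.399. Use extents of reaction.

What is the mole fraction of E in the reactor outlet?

D reacted = 0.399 × 896.2 = 357.6 mol; ν_D = −2, so ξ = 357.6/2 = 178.8 mol.
Outlet amounts (n = n₀ + ν ξ):
  E: 632.9 − 1(178.8) = 454.1
  D: 896.2 − 2(178.8) = 538.6
  H: 0 + 1(178.8) = 178.8
  G: 0 + 1(178.8) = 178.8
  F: 725.3 (inert)
Total out = 2076 mol; y_E = 454.1 / 2076 = 0.2188.

0.219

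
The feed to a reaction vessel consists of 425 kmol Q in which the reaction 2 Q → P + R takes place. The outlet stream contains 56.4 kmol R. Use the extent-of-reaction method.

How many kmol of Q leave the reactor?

312 kmol

For R: n = n₀ + 1ξ → 56.4 = 0 + 1ξ, giving ξ = 56.4 kmol.
Outlet amounts (n = n₀ + ν ξ):
  Q: 425 − 2(56.4) = 312.2
  P: 0 + 1(56.4) = 56.4
  R: 0 + 1(56.4) = 56.4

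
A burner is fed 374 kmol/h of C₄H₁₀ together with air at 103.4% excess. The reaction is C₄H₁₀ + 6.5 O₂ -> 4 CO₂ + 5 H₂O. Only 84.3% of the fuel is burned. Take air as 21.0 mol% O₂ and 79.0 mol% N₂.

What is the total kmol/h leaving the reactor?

Stoichiometric O₂ = 6.5 × 374 = 2431 kmol/h; O₂ fed = 2431 × 2.034 = 4945 kmol/h.
N₂ fed = 4945 × 79/21 = 18600 kmol/h.
Fuel reacted = 0.843 × 374 → ξ = 315.3 kmol/h.
Outlet (n = n₀ + ν ξ):
  C₄H₁₀: 374 − 1(315.3) = 58.72
  O₂: 4945 − 6.5(315.3) = 2895
  N₂: 18600 (inert)
  CO₂: 0 + 4(315.3) = 1261
  H₂O: 0 + 5(315.3) = 1576
Total out = 58.72 + 2895 + 18600 + 1261 + 1576 = 24390 kmol/h.

24400 kmol/h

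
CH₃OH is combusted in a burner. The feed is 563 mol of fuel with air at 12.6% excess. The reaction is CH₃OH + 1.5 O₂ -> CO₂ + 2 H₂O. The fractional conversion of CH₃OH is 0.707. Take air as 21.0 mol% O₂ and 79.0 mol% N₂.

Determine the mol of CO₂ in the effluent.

398 mol

Stoichiometric O₂ = 1.5 × 563 = 844.5 mol; O₂ fed = 844.5 × 1.126 = 950.9 mol.
N₂ fed = 950.9 × 79/21 = 3577 mol.
Fuel reacted = 0.707 × 563 → ξ = 398 mol.
Outlet (n = n₀ + ν ξ):
  CH₃OH: 563 − 1(398) = 165
  O₂: 950.9 − 1.5(398) = 353.8
  N₂: 3577 (inert)
  CO₂: 0 + 1(398) = 398
  H₂O: 0 + 2(398) = 796.1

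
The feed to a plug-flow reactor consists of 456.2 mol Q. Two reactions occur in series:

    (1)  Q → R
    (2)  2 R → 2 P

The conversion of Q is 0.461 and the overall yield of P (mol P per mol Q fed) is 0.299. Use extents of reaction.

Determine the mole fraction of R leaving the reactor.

Conversion of Q: Q consumed = 1ξ₁ = 0.461 × 456.2 → ξ₁ = 210.3 mol.
Yield of P: 2ξ₂ / 456.2 = 0.299 → ξ₂ = 68.2 mol.
Outlet amounts (n = n₀ + Σ ν·ξ):
  Q: 456.2 − 1(210.3) = 245.9
  R: 0 + 1(210.3) − 2(68.2) = 73.9
  P: 0 + 2(68.2) = 136.4
Total out = 456.2 mol; y_R = 73.9 / 456.2 = 0.162.

0.162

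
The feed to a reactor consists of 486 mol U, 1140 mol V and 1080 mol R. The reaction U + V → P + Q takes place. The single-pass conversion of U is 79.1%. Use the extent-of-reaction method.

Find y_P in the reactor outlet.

U reacted = 0.791 × 486 = 384.4 mol; ν_U = −1, so ξ = 384.4/1 = 384.4 mol.
Outlet amounts (n = n₀ + ν ξ):
  U: 486 − 1(384.4) = 101.6
  V: 1140 − 1(384.4) = 755.6
  P: 0 + 1(384.4) = 384.4
  Q: 0 + 1(384.4) = 384.4
  R: 1080 (inert)
Total out = 2706 mol; y_P = 384.4 / 2706 = 0.1421.

0.142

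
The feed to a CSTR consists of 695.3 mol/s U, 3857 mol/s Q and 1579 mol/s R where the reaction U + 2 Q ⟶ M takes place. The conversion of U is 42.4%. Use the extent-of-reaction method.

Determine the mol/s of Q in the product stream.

U reacted = 0.424 × 695.3 = 294.8 mol/s; ν_U = −1, so ξ = 294.8/1 = 294.8 mol/s.
Outlet amounts (n = n₀ + ν ξ):
  U: 695.3 − 1(294.8) = 400.5
  Q: 3857 − 2(294.8) = 3267
  M: 0 + 1(294.8) = 294.8
  R: 1579 (inert)

3270 mol/s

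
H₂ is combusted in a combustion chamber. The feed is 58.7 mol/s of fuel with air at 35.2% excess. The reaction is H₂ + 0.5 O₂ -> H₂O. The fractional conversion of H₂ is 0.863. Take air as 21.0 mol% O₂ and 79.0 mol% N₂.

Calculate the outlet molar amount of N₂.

149 mol/s

Stoichiometric O₂ = 0.5 × 58.7 = 29.35 mol/s; O₂ fed = 29.35 × 1.352 = 39.68 mol/s.
N₂ fed = 39.68 × 79/21 = 149.3 mol/s.
Fuel reacted = 0.863 × 58.7 → ξ = 50.66 mol/s.
Outlet (n = n₀ + ν ξ):
  H₂: 58.7 − 1(50.66) = 8.042
  O₂: 39.68 − 0.5(50.66) = 14.35
  N₂: 149.3 (inert)
  H₂O: 0 + 1(50.66) = 50.66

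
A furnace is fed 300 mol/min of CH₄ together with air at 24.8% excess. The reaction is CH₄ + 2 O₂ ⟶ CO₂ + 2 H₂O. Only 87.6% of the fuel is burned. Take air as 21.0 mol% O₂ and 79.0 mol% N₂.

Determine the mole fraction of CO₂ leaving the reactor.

0.068

Stoichiometric O₂ = 2 × 300 = 600 mol/min; O₂ fed = 600 × 1.248 = 748.8 mol/min.
N₂ fed = 748.8 × 79/21 = 2817 mol/min.
Fuel reacted = 0.876 × 300 → ξ = 262.8 mol/min.
Outlet (n = n₀ + ν ξ):
  CH₄: 300 − 1(262.8) = 37.2
  O₂: 748.8 − 2(262.8) = 223.2
  N₂: 2817 (inert)
  CO₂: 0 + 1(262.8) = 262.8
  H₂O: 0 + 2(262.8) = 525.6
Total out = 3866 mol/min; y_CO₂ = 262.8 / 3866 = 0.06798.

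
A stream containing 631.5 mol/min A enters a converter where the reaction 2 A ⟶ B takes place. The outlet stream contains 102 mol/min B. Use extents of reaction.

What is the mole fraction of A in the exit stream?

For B: n = n₀ + 1ξ → 102 = 0 + 1ξ, giving ξ = 102 mol/min.
Outlet amounts (n = n₀ + ν ξ):
  A: 631.5 − 2(102) = 427.5
  B: 0 + 1(102) = 102
Total out = 529.5 mol/min; y_A = 427.5 / 529.5 = 0.8074.

0.807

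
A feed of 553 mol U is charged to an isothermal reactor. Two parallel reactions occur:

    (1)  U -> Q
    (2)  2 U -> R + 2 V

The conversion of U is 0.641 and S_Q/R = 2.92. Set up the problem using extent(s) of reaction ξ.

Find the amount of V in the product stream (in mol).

Conversion of U: U consumed = 0.641 × 553 = 354.5 mol = 1ξ₁ + 2ξ₂.
Selectivity: 1ξ₁ / (1ξ₂) = 2.92 → ξ₁ = 2.92 ξ₂.
Substitute: (1·2.92 + 2) ξ₂ = 354.5 → ξ₂ = 72.05 mol, ξ₁ = 210.4 mol.
Outlet amounts (n = n₀ + Σ ν·ξ):
  U: 553 − 1(210.4) − 2(72.05) = 198.5
  Q: 0 + 1(210.4) = 210.4
  R: 0 + 1(72.05) = 72.05
  V: 0 + 2(72.05) = 144.1

144 mol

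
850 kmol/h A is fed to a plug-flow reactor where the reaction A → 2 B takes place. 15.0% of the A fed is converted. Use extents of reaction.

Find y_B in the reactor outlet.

A reacted = 0.15 × 850 = 127.5 kmol/h; ν_A = −1, so ξ = 127.5/1 = 127.5 kmol/h.
Outlet amounts (n = n₀ + ν ξ):
  A: 850 − 1(127.5) = 722.5
  B: 0 + 2(127.5) = 255
Total out = 977.5 kmol/h; y_B = 255 / 977.5 = 0.2609.

0.261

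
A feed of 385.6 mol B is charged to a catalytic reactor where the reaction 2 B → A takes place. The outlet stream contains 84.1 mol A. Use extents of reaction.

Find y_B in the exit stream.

For A: n = n₀ + 1ξ → 84.1 = 0 + 1ξ, giving ξ = 84.1 mol.
Outlet amounts (n = n₀ + ν ξ):
  B: 385.6 − 2(84.1) = 217.4
  A: 0 + 1(84.1) = 84.1
Total out = 301.5 mol; y_B = 217.4 / 301.5 = 0.7211.

0.721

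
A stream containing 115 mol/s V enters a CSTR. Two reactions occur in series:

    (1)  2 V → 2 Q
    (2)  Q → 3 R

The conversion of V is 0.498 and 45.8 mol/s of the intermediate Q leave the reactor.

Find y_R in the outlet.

Conversion of V: V consumed = 2ξ₁ = 0.498 × 115 → ξ₁ = 28.64 mol/s.
Q balance: n_Q = 0 + 2ξ₁ − 1ξ₂ = 45.8 → ξ₂ = (2·28.64 − 45.8)/1 = 11.47 mol/s.
Outlet amounts (n = n₀ + Σ ν·ξ):
  V: 115 − 2(28.64) = 57.73
  Q: 0 + 2(28.64) − 1(11.47) = 45.8
  R: 0 + 3(11.47) = 34.41
Total out = 137.9 mol/s; y_R = 34.41 / 137.9 = 0.2495.

0.249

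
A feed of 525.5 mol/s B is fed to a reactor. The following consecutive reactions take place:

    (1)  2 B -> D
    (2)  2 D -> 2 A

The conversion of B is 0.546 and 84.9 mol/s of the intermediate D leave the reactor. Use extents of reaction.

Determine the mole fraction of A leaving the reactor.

0.153

Conversion of B: B consumed = 2ξ₁ = 0.546 × 525.5 → ξ₁ = 143.5 mol/s.
D balance: n_D = 0 + 1ξ₁ − 2ξ₂ = 84.9 → ξ₂ = (1·143.5 − 84.9)/2 = 29.28 mol/s.
Outlet amounts (n = n₀ + Σ ν·ξ):
  B: 525.5 − 2(143.5) = 238.6
  D: 0 + 1(143.5) − 2(29.28) = 84.9
  A: 0 + 2(29.28) = 58.56
Total out = 382 mol/s; y_A = 58.56 / 382 = 0.1533.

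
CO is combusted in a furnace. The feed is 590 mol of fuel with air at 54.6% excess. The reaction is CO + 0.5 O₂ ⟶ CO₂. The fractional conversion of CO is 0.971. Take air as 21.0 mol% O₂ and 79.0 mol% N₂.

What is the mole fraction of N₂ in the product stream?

Stoichiometric O₂ = 0.5 × 590 = 295 mol; O₂ fed = 295 × 1.546 = 456.1 mol.
N₂ fed = 456.1 × 79/21 = 1716 mol.
Fuel reacted = 0.971 × 590 → ξ = 572.9 mol.
Outlet (n = n₀ + ν ξ):
  CO: 590 − 1(572.9) = 17.11
  O₂: 456.1 − 0.5(572.9) = 169.6
  N₂: 1716 (inert)
  CO₂: 0 + 1(572.9) = 572.9
Total out = 2475 mol; y_N₂ = 1716 / 2475 = 0.6931.

0.693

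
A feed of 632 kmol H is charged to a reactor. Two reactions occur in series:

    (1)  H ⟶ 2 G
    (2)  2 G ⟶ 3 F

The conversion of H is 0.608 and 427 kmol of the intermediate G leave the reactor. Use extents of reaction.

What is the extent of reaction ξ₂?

ξ₂ = 171 kmol

Conversion of H: H consumed = 1ξ₁ = 0.608 × 632 → ξ₁ = 384.3 kmol.
G balance: n_G = 0 + 2ξ₁ − 2ξ₂ = 427 → ξ₂ = (2·384.3 − 427)/2 = 170.8 kmol.
Outlet amounts (n = n₀ + Σ ν·ξ):
  H: 632 − 1(384.3) = 247.7
  G: 0 + 2(384.3) − 2(170.8) = 427
  F: 0 + 3(170.8) = 512.3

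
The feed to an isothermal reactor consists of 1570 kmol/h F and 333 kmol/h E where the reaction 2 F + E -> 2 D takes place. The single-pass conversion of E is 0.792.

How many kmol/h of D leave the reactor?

E reacted = 0.792 × 333 = 263.7 kmol/h; ν_E = −1, so ξ = 263.7/1 = 263.7 kmol/h.
Outlet amounts (n = n₀ + ν ξ):
  F: 1570 − 2(263.7) = 1043
  E: 333 − 1(263.7) = 69.26
  D: 0 + 2(263.7) = 527.5

527 kmol/h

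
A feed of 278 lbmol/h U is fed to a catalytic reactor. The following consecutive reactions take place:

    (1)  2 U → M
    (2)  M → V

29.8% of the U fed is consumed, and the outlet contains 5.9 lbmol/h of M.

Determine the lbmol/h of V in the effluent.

Conversion of U: U consumed = 2ξ₁ = 0.298 × 278 → ξ₁ = 41.42 lbmol/h.
M balance: n_M = 0 + 1ξ₁ − 1ξ₂ = 5.9 → ξ₂ = (1·41.42 − 5.9)/1 = 35.52 lbmol/h.
Outlet amounts (n = n₀ + Σ ν·ξ):
  U: 278 − 2(41.42) = 195.2
  M: 0 + 1(41.42) − 1(35.52) = 5.9
  V: 0 + 1(35.52) = 35.52

35.5 lbmol/h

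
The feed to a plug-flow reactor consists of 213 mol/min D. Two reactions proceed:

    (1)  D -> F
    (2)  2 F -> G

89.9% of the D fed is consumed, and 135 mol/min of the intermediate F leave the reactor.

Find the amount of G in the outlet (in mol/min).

28.2 mol/min

Conversion of D: D consumed = 1ξ₁ = 0.899 × 213 → ξ₁ = 191.5 mol/min.
F balance: n_F = 0 + 1ξ₁ − 2ξ₂ = 135 → ξ₂ = (1·191.5 − 135)/2 = 28.24 mol/min.
Outlet amounts (n = n₀ + Σ ν·ξ):
  D: 213 − 1(191.5) = 21.51
  F: 0 + 1(191.5) − 2(28.24) = 135
  G: 0 + 1(28.24) = 28.24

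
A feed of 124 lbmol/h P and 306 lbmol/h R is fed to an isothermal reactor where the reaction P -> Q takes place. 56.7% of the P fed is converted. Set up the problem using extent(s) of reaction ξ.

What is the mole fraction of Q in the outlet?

0.164

P reacted = 0.567 × 124 = 70.31 lbmol/h; ν_P = −1, so ξ = 70.31/1 = 70.31 lbmol/h.
Outlet amounts (n = n₀ + ν ξ):
  P: 124 − 1(70.31) = 53.69
  Q: 0 + 1(70.31) = 70.31
  R: 306 (inert)
Total out = 430 lbmol/h; y_Q = 70.31 / 430 = 0.1635.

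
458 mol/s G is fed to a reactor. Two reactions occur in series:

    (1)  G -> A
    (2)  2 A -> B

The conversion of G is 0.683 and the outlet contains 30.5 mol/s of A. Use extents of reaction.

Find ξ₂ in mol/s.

Conversion of G: G consumed = 1ξ₁ = 0.683 × 458 → ξ₁ = 312.8 mol/s.
A balance: n_A = 0 + 1ξ₁ − 2ξ₂ = 30.5 → ξ₂ = (1·312.8 − 30.5)/2 = 141.2 mol/s.
Outlet amounts (n = n₀ + Σ ν·ξ):
  G: 458 − 1(312.8) = 145.2
  A: 0 + 1(312.8) − 2(141.2) = 30.5
  B: 0 + 1(141.2) = 141.2

ξ₂ = 141 mol/s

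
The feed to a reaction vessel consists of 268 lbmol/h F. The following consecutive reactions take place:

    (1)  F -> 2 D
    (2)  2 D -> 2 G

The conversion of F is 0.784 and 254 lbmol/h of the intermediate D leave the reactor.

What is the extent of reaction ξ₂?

Conversion of F: F consumed = 1ξ₁ = 0.784 × 268 → ξ₁ = 210.1 lbmol/h.
D balance: n_D = 0 + 2ξ₁ − 2ξ₂ = 254 → ξ₂ = (2·210.1 − 254)/2 = 83.11 lbmol/h.
Outlet amounts (n = n₀ + Σ ν·ξ):
  F: 268 − 1(210.1) = 57.89
  D: 0 + 2(210.1) − 2(83.11) = 254
  G: 0 + 2(83.11) = 166.2

ξ₂ = 83.1 lbmol/h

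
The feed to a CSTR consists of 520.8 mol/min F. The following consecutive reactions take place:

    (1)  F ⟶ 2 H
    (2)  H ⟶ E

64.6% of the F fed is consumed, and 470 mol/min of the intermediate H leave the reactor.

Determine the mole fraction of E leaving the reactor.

0.237

Conversion of F: F consumed = 1ξ₁ = 0.646 × 520.8 → ξ₁ = 336.4 mol/min.
H balance: n_H = 0 + 2ξ₁ − 1ξ₂ = 470 → ξ₂ = (2·336.4 − 470)/1 = 202.9 mol/min.
Outlet amounts (n = n₀ + Σ ν·ξ):
  F: 520.8 − 1(336.4) = 184.4
  H: 0 + 2(336.4) − 1(202.9) = 470
  E: 0 + 1(202.9) = 202.9
Total out = 857.2 mol/min; y_E = 202.9 / 857.2 = 0.2367.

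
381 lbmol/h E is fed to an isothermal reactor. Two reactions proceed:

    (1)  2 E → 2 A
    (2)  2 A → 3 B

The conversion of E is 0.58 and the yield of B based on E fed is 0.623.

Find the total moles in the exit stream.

460 lbmol/h

Conversion of E: E consumed = 2ξ₁ = 0.58 × 381 → ξ₁ = 110.5 lbmol/h.
Yield of B: 3ξ₂ / 381 = 0.623 → ξ₂ = 79.12 lbmol/h.
Outlet amounts (n = n₀ + Σ ν·ξ):
  E: 381 − 2(110.5) = 160
  A: 0 + 2(110.5) − 2(79.12) = 62.74
  B: 0 + 3(79.12) = 237.4
Total out = 160 + 62.74 + 237.4 = 460.1 lbmol/h.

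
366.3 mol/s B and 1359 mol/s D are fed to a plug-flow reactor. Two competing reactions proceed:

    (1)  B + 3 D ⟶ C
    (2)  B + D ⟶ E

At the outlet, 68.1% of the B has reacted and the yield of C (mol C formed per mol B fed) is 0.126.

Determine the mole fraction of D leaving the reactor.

0.735

Yield of C: 1ξ₁ / 366.3 = 0.126 → ξ₁ = 46.15 mol/s.
Conversion of B: 1ξ₁ + 1ξ₂ = 0.681 × 366.3 = 249.5 → ξ₂ = 203.3 mol/s.
Outlet amounts (n = n₀ + Σ ν·ξ):
  B: 366.3 − 1(46.15) − 1(203.3) = 116.8
  D: 1359 − 3(46.15) − 1(203.3) = 1017
  C: 0 + 1(46.15) = 46.15
  E: 0 + 1(203.3) = 203.3
Total out = 1384 mol/s; y_D = 1017 / 1384 = 0.7352.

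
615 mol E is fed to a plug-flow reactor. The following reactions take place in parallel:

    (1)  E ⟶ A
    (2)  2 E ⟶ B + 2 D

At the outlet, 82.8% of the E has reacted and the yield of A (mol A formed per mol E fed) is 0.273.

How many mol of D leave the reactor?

341 mol

Yield of A: 1ξ₁ / 615 = 0.273 → ξ₁ = 167.9 mol.
Conversion of E: 1ξ₁ + 2ξ₂ = 0.828 × 615 = 509.2 → ξ₂ = 170.7 mol.
Outlet amounts (n = n₀ + Σ ν·ξ):
  E: 615 − 1(167.9) − 2(170.7) = 105.8
  A: 0 + 1(167.9) = 167.9
  B: 0 + 1(170.7) = 170.7
  D: 0 + 2(170.7) = 341.3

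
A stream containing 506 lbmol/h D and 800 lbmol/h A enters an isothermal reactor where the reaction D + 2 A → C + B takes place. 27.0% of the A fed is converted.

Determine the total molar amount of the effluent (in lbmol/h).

1200 lbmol/h

A reacted = 0.27 × 800 = 216 lbmol/h; ν_A = −2, so ξ = 216/2 = 108 lbmol/h.
Outlet amounts (n = n₀ + ν ξ):
  D: 506 − 1(108) = 398
  A: 800 − 2(108) = 584
  C: 0 + 1(108) = 108
  B: 0 + 1(108) = 108
Total out = 398 + 584 + 108 + 108 = 1198 lbmol/h.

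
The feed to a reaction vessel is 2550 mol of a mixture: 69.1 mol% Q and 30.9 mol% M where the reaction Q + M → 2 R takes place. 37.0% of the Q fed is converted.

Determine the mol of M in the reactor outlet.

Q reacted = 0.37 × 1762 = 652 mol; ν_Q = −1, so ξ = 652/1 = 652 mol.
Outlet amounts (n = n₀ + ν ξ):
  Q: 1762 − 1(652) = 1110
  M: 788 − 1(652) = 136
  R: 0 + 2(652) = 1304

136 mol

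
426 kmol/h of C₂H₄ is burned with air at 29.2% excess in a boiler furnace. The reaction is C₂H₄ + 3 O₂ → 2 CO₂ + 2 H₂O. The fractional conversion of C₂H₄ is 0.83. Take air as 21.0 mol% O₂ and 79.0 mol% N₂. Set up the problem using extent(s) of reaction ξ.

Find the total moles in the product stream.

8290 kmol/h

Stoichiometric O₂ = 3 × 426 = 1278 kmol/h; O₂ fed = 1278 × 1.292 = 1651 kmol/h.
N₂ fed = 1651 × 79/21 = 6212 kmol/h.
Fuel reacted = 0.83 × 426 → ξ = 353.6 kmol/h.
Outlet (n = n₀ + ν ξ):
  C₂H₄: 426 − 1(353.6) = 72.42
  O₂: 1651 − 3(353.6) = 590.4
  N₂: 6212 (inert)
  CO₂: 0 + 2(353.6) = 707.2
  H₂O: 0 + 2(353.6) = 707.2
Total out = 72.42 + 590.4 + 6212 + 707.2 + 707.2 = 8289 kmol/h.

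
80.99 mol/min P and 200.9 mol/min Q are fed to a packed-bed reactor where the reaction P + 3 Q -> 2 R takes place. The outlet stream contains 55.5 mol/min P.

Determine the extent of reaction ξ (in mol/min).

ξ = 25.5 mol/min

For P: n = n₀ − 1ξ → 55.5 = 80.99 − 1ξ, giving ξ = 25.49 mol/min.
Outlet amounts (n = n₀ + ν ξ):
  P: 80.99 − 1(25.49) = 55.5
  Q: 200.9 − 3(25.49) = 124.4
  R: 0 + 2(25.49) = 50.98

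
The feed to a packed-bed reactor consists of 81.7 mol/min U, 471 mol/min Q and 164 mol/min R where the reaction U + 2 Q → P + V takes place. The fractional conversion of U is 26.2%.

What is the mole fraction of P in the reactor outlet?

0.0308

U reacted = 0.262 × 81.7 = 21.41 mol/min; ν_U = −1, so ξ = 21.41/1 = 21.41 mol/min.
Outlet amounts (n = n₀ + ν ξ):
  U: 81.7 − 1(21.41) = 60.29
  Q: 471 − 2(21.41) = 428.2
  P: 0 + 1(21.41) = 21.41
  V: 0 + 1(21.41) = 21.41
  R: 164 (inert)
Total out = 695.3 mol/min; y_P = 21.41 / 695.3 = 0.03079.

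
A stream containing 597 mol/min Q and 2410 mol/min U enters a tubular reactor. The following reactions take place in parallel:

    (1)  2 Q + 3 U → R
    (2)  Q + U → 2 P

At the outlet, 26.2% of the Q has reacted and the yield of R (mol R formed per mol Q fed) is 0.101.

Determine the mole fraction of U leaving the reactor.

0.793

Yield of R: 1ξ₁ / 597 = 0.101 → ξ₁ = 60.3 mol/min.
Conversion of Q: 2ξ₁ + 1ξ₂ = 0.262 × 597 = 156.4 → ξ₂ = 35.82 mol/min.
Outlet amounts (n = n₀ + Σ ν·ξ):
  Q: 597 − 2(60.3) − 1(35.82) = 440.6
  U: 2410 − 3(60.3) − 1(35.82) = 2193
  R: 0 + 1(60.3) = 60.3
  P: 0 + 2(35.82) = 71.64
Total out = 2766 mol/min; y_U = 2193 / 2766 = 0.793.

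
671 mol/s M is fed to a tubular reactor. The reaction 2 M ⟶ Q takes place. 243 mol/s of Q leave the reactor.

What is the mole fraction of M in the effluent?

0.432

For Q: n = n₀ + 1ξ → 243 = 0 + 1ξ, giving ξ = 243 mol/s.
Outlet amounts (n = n₀ + ν ξ):
  M: 671 − 2(243) = 185
  Q: 0 + 1(243) = 243
Total out = 428 mol/s; y_M = 185 / 428 = 0.4322.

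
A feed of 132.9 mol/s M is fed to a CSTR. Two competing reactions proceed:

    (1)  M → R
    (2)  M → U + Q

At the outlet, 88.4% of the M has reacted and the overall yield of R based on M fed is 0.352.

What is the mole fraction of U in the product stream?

Yield of R: 1ξ₁ / 132.9 = 0.352 → ξ₁ = 46.78 mol/s.
Conversion of M: 1ξ₁ + 1ξ₂ = 0.884 × 132.9 = 117.5 → ξ₂ = 70.7 mol/s.
Outlet amounts (n = n₀ + Σ ν·ξ):
  M: 132.9 − 1(46.78) − 1(70.7) = 15.42
  R: 0 + 1(46.78) = 46.78
  U: 0 + 1(70.7) = 70.7
  Q: 0 + 1(70.7) = 70.7
Total out = 203.6 mol/s; y_U = 70.7 / 203.6 = 0.3473.

0.347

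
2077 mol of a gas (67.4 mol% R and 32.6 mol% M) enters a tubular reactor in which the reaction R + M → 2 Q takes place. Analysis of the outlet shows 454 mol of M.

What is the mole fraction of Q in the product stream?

For M: n = n₀ − 1ξ → 454 = 677.1 − 1ξ, giving ξ = 223.1 mol.
Outlet amounts (n = n₀ + ν ξ):
  R: 1400 − 1(223.1) = 1177
  M: 677.1 − 1(223.1) = 454
  Q: 0 + 2(223.1) = 446.2
Total out = 2077 mol; y_Q = 446.2 / 2077 = 0.2148.

0.215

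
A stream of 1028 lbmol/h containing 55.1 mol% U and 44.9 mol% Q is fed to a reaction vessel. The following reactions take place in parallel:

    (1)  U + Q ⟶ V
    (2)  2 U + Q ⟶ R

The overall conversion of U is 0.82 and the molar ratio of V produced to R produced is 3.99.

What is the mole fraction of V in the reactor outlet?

Conversion of U: U consumed = 0.82 × 566.4 = 464.5 lbmol/h = 1ξ₁ + 2ξ₂.
Selectivity: 1ξ₁ / (1ξ₂) = 3.99 → ξ₁ = 3.99 ξ₂.
Substitute: (1·3.99 + 2) ξ₂ = 464.5 → ξ₂ = 77.54 lbmol/h, ξ₁ = 309.4 lbmol/h.
Outlet amounts (n = n₀ + Σ ν·ξ):
  U: 566.4 − 1(309.4) − 2(77.54) = 102
  Q: 461.6 − 1(309.4) − 1(77.54) = 74.64
  V: 0 + 1(309.4) = 309.4
  R: 0 + 1(77.54) = 77.54
Total out = 563.5 lbmol/h; y_V = 309.4 / 563.5 = 0.549.

0.549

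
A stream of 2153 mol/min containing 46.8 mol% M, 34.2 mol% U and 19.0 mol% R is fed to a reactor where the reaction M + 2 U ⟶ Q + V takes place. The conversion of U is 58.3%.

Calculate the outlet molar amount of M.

793 mol/min

U reacted = 0.583 × 736.3 = 429.3 mol/min; ν_U = −2, so ξ = 429.3/2 = 214.6 mol/min.
Outlet amounts (n = n₀ + ν ξ):
  M: 1008 − 1(214.6) = 793
  U: 736.3 − 2(214.6) = 307
  Q: 0 + 1(214.6) = 214.6
  V: 0 + 1(214.6) = 214.6
  R: 409.1 (inert)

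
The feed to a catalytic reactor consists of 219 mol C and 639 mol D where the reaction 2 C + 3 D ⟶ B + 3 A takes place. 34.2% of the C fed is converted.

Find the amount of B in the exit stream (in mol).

C reacted = 0.342 × 219 = 74.9 mol; ν_C = −2, so ξ = 74.9/2 = 37.45 mol.
Outlet amounts (n = n₀ + ν ξ):
  C: 219 − 2(37.45) = 144.1
  D: 639 − 3(37.45) = 526.7
  B: 0 + 1(37.45) = 37.45
  A: 0 + 3(37.45) = 112.3

37.4 mol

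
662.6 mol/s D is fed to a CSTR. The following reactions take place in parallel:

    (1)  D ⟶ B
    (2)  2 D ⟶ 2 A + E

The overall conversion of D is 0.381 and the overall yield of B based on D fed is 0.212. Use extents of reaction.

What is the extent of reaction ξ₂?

Yield of B: 1ξ₁ / 662.6 = 0.212 → ξ₁ = 140.5 mol/s.
Conversion of D: 1ξ₁ + 2ξ₂ = 0.381 × 662.6 = 252.5 → ξ₂ = 55.99 mol/s.
Outlet amounts (n = n₀ + Σ ν·ξ):
  D: 662.6 − 1(140.5) − 2(55.99) = 410.1
  B: 0 + 1(140.5) = 140.5
  A: 0 + 2(55.99) = 112
  E: 0 + 1(55.99) = 55.99

ξ₂ = 56 mol/s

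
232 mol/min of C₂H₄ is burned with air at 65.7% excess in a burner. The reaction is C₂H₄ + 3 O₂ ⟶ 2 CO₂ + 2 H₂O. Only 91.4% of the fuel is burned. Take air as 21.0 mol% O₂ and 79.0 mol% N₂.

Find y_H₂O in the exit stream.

0.0741

Stoichiometric O₂ = 3 × 232 = 696 mol/min; O₂ fed = 696 × 1.657 = 1153 mol/min.
N₂ fed = 1153 × 79/21 = 4338 mol/min.
Fuel reacted = 0.914 × 232 → ξ = 212 mol/min.
Outlet (n = n₀ + ν ξ):
  C₂H₄: 232 − 1(212) = 19.95
  O₂: 1153 − 3(212) = 517.1
  N₂: 4338 (inert)
  CO₂: 0 + 2(212) = 424.1
  H₂O: 0 + 2(212) = 424.1
Total out = 5724 mol/min; y_H₂O = 424.1 / 5724 = 0.07409.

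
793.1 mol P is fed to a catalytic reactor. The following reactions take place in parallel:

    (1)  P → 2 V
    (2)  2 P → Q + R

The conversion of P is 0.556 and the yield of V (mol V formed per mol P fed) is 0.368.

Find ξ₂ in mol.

ξ₂ = 148 mol

Yield of V: 2ξ₁ / 793.1 = 0.368 → ξ₁ = 145.9 mol.
Conversion of P: 1ξ₁ + 2ξ₂ = 0.556 × 793.1 = 441 → ξ₂ = 147.5 mol.
Outlet amounts (n = n₀ + Σ ν·ξ):
  P: 793.1 − 1(145.9) − 2(147.5) = 352.1
  V: 0 + 2(145.9) = 291.9
  Q: 0 + 1(147.5) = 147.5
  R: 0 + 1(147.5) = 147.5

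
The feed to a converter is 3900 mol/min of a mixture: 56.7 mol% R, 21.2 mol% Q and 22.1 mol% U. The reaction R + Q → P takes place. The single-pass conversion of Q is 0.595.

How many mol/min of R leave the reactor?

Q reacted = 0.595 × 826.8 = 491.9 mol/min; ν_Q = −1, so ξ = 491.9/1 = 491.9 mol/min.
Outlet amounts (n = n₀ + ν ξ):
  R: 2211 − 1(491.9) = 1719
  Q: 826.8 − 1(491.9) = 334.9
  P: 0 + 1(491.9) = 491.9
  U: 861.9 (inert)

1720 mol/min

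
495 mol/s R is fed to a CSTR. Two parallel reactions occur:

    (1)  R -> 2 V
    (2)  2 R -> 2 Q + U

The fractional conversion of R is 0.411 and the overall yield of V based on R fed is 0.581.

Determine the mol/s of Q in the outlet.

Yield of V: 2ξ₁ / 495 = 0.581 → ξ₁ = 143.8 mol/s.
Conversion of R: 1ξ₁ + 2ξ₂ = 0.411 × 495 = 203.4 → ξ₂ = 29.82 mol/s.
Outlet amounts (n = n₀ + Σ ν·ξ):
  R: 495 − 1(143.8) − 2(29.82) = 291.6
  V: 0 + 2(143.8) = 287.6
  Q: 0 + 2(29.82) = 59.65
  U: 0 + 1(29.82) = 29.82

59.6 mol/s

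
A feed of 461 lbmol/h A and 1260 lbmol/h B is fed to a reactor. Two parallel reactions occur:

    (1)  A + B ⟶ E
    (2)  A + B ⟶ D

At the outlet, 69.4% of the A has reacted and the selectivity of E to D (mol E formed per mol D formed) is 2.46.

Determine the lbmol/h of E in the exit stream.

Conversion of A: A consumed = 0.694 × 461 = 319.9 lbmol/h = 1ξ₁ + 1ξ₂.
Selectivity: 1ξ₁ / (1ξ₂) = 2.46 → ξ₁ = 2.46 ξ₂.
Substitute: (1·2.46 + 1) ξ₂ = 319.9 → ξ₂ = 92.47 lbmol/h, ξ₁ = 227.5 lbmol/h.
Outlet amounts (n = n₀ + Σ ν·ξ):
  A: 461 − 1(227.5) − 1(92.47) = 141.1
  B: 1260 − 1(227.5) − 1(92.47) = 940.1
  E: 0 + 1(227.5) = 227.5
  D: 0 + 1(92.47) = 92.47

227 lbmol/h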